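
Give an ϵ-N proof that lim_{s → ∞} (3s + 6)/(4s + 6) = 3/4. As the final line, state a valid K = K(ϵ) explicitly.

K = (3/8)/ϵ

Suppose ϵ > 0. We seek K > 0 such that s > K implies |(3s + 6)/(4s + 6) − (3/4)| < ϵ.
(3s + 6)/(4s + 6) − (3/4) = (4(3s + 6) − 3(4s + 6)) / (4(4s + 6)) = 6/(4(4s + 6)).
For s > 0 we have 4s + 6 > 4s, so |(3s + 6)/(4s + 6) − (3/4)| = 6/(4(4s + 6)) < 6/(4·4s) = (3/8)/s.
Thus |(3s + 6)/(4s + 6) − (3/4)| < ϵ whenever s > (3/8)/ϵ.
Take K = (3/8)/ϵ. If s > K then |(3s + 6)/(4s + 6) − (3/4)| < (3/8)/s < ϵ.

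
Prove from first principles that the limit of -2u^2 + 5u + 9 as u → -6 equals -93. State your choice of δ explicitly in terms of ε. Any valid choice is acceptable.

Let ε > 0. We want δ > 0 such that 0 < |u + 6| < δ implies |(-2u^2 + 5u + 9) + 93| < ε.
(-2u^2 + 5u + 9) + 93 = -2u^2 + 5u + 102 = (u + 6)(-2u + 17).
So |(-2u^2 + 5u + 9) + 93| = |u + 6|·|-2u + 17|.
Assume first that |u + 6| < 2, so |u| < 8. Then |-2u + 17| ≤ 2·8 + 17 = 33.
Hence |(-2u^2 + 5u + 9) + 93| ≤ 33|u + 6| < ε provided |u + 6| < ε/33.
Choosing δ = min(2, ε/33) ensures both conditions, hence |(-2u^2 + 5u + 9) + 93| < ε.

δ = min(2, ε/33)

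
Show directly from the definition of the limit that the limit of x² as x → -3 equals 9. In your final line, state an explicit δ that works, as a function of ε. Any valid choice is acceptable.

Let ε > 0 be given. We seek δ > 0 with 0 < |x + 3| < δ ⇒ |x² − 9| < ε.
Factor: x² − 9 = (x + 3)(x - 3), so |x² − 9| = |x + 3|·|x - 3|.
Impose δ ≤ 1 so that |x| < 4; then |x - 3| ≤ 7.
Hence |x² − 9| ≤ 7|x + 3|, which is < ε once |x + 3| < ε/7.
Take δ = min(1, ε/7). If 0 < |x + 3| < δ then both bounds hold and |x² − 9| ≤ 7|x + 3| < 7·(ε/7) = ε.

δ = min(1, ε/7)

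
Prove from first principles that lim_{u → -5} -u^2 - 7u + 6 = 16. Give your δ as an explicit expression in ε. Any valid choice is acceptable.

δ = min(1, ε/8)

Let ε > 0. We want δ > 0 such that 0 < |u + 5| < δ implies |(-u^2 - 7u + 6) − 16| < ε.
(-u^2 - 7u + 6) − 16 = -u^2 - 7u - 10 = (u + 5)(-u - 2).
So |(-u^2 - 7u + 6) − 16| = |u + 5|·|-u - 2|.
Require δ ≤ 1. Then |u + 5| < 1 gives |u| < 6, and by the triangle inequality |-u - 2| ≤ 6 + 2 = 8.
Hence |(-u^2 - 7u + 6) − 16| ≤ 8|u + 5| < ε provided |u + 5| < ε/8.
Take δ = min(1, ε/8). Then 0 < |u + 5| < δ gives both |u + 5| < 1 and |u + 5| < ε/8, so |(-u^2 - 7u + 6) − 16| < ε.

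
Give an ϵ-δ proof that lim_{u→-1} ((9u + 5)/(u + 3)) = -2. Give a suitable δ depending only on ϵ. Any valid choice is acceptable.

δ = min(1, (1/11)ϵ)

Let ϵ > 0 be given. We want δ > 0 with 0 < |u + 1| < δ ⇒ |(9u + 5)/(u + 3) + 2| < ϵ.
Combining over a common denominator, (9u + 5)/(u + 3) + 2 = [(9u + 5)·2 − (-4)·(u + 3)] / [2·(u + 3)] = 22(u + 1) / (2(u + 3)).
So |(9u + 5)/(u + 3) + 2| = 22|u + 1| / (2·|u + 3|).
Require δ ≤ 1, so |u + 3| ≥ |2| − |u + 1| > 2 − 1 = 1.
Hence |(9u + 5)/(u + 3) + 2| < 22|u + 1|/(2·1) = 11|u + 1|, which is < ϵ once |u + 1| < (1/11)ϵ.
Take δ = min(1, (1/11)ϵ). Then 0 < |u + 1| < δ forces both bounds, so |(9u + 5)/(u + 3) + 2| < ϵ.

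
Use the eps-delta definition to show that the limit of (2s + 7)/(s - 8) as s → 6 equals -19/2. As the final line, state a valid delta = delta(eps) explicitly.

delta = min(1, (2/23)eps)

Suppose eps > 0. We want delta > 0 with 0 < |s − 6| < delta ⇒ |(2s + 7)/(s - 8) + 19/2| < eps.
Combining over a common denominator, (2s + 7)/(s - 8) + 19/2 = [(2s + 7)·(-2) − 19·(s - 8)] / [(-2)·(s - 8)] = -23(s − 6) / ((-2)(s - 8)).
So |(2s + 7)/(s - 8) + 19/2| = 23|s − 6| / (2·|s − 8|).
Require delta ≤ 1, so |s − 8| ≥ |-2| − |s − 6| > 2 − 1 = 1.
Hence |(2s + 7)/(s - 8) + 19/2| < 23|s − 6|/(2·1) = (23/2)|s − 6|, which is < eps once |s − 6| < (2/23)eps.
Take delta = min(1, (2/23)eps). Then 0 < |s − 6| < delta forces both bounds, so |(2s + 7)/(s - 8) + 19/2| < eps.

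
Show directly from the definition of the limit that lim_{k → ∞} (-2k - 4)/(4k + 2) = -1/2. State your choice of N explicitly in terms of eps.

Let eps > 0 be given. For k ≥ 1, |(-2k - 4)/(4k + 2) + 1/2| = |-12|/(4(4k + 2)) = 12/(4(4k + 2)).
Since 4k + 2 ≥ 4k for k ≥ 1, this is ≤ 12/(4·4k) = (3/4)/k.
So |(-2k - 4)/(4k + 2) + 1/2| < eps whenever k > (3/4)/eps.
Take N = (3/4)/eps. If k > N then |(-2k - 4)/(4k + 2) + 1/2| ≤ (3/4)/k < eps.

N = (3/4)/eps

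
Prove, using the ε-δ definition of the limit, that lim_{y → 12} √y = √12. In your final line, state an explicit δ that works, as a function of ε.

δ = min(12, √12·ε)

Fix ε > 0. We want δ > 0 such that 0 < |y − 12| < δ implies |√y − √12| < ε.
Rationalise: √y − √12 = (y − 12)/(√y + √12), so |√y − √12| = |y − 12|/(√y + √12).
Restrict δ ≤ 12 so that |y − 12| < 12 forces y > 0, and then √y + √12 > √12.
Hence |√y − √12| < |y − 12|/√12, which is < ε once |y − 12| < √12·ε.
Take δ = min(12, √12·ε). If 0 < |y − 12| < δ then y > 0 and |√y − √12| < |y − 12|/√12 < ε.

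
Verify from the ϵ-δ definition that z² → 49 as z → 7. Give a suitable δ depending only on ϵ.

Let ϵ > 0 be given. We seek δ > 0 with 0 < |z − 7| < δ ⇒ |z² − 49| < ϵ.
Factor: z² − 49 = (z − 7)(z + 7), so |z² − 49| = |z − 7|·|z + 7|.
Impose δ ≤ 1 so that |z| < 8; then |z + 7| ≤ 15.
Hence |z² − 49| ≤ 15|z − 7|, which is < ϵ once |z − 7| < ϵ/15.
Take δ = min(1, ϵ/15). If 0 < |z − 7| < δ then both bounds hold and |z² − 49| ≤ 15|z − 7| < 15·(ϵ/15) = ϵ.

δ = min(1, ϵ/15)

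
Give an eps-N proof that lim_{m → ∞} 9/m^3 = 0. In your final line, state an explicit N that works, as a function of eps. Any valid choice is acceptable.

Suppose eps > 0. For m ≥ 1, |9/m^3 − 0| = 9/m^3.
9/m^3 < eps ⇔ m^3 > 9/eps ⇔ m > (9/eps)^{1/3}.
Take N = (9/eps)^{1/3}. Then m > N implies 9/m^3 < eps.

N = (9/eps)^{1/3}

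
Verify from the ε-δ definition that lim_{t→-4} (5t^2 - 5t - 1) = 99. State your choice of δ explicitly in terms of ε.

Let ε > 0. We want δ > 0 such that 0 < |t + 4| < δ implies |(5t^2 - 5t - 1) − 99| < ε.
(5t^2 - 5t - 1) − 99 = 5t^2 - 5t - 100 = (t + 4)(5t - 25).
So |(5t^2 - 5t - 1) − 99| = |t + 4|·|5t - 25|.
Assume first that |t + 4| < 2, so |t| < 6. Then |5t - 25| ≤ 5·6 + 25 = 55.
Hence |(5t^2 - 5t - 1) − 99| ≤ 55|t + 4| < ε provided |t + 4| < ε/55.
Choosing δ = min(2, ε/55) ensures both conditions, hence |(5t^2 - 5t - 1) − 99| < ε.

δ = min(2, ε/55)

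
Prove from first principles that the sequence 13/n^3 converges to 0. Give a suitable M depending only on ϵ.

Fix ϵ > 0. For n ≥ 1, |13/n^3 − 0| = 13/n^3.
13/n^3 < ϵ ⇔ n^3 > 13/ϵ ⇔ n > (13/ϵ)^{1/3}.
Take M = (13/ϵ)^{1/3}. Then n > M implies 13/n^3 < ϵ.

M = (13/ϵ)^{1/3}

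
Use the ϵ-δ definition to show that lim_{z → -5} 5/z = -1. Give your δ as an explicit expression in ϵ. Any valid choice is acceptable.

δ = min(5/2, (5/2)ϵ)

Let ϵ > 0 be given. We seek δ > 0 such that 0 < |z + 5| < δ implies |5/z + 1| < ϵ.
|5/z + 1| = 5·|-5 − z|/(5·|z|) = 5|z + 5|/(5|z|).
Restrict δ ≤ 5/2. Then |z + 5| < 5/2 gives |z| > 5/2, so 5|z| > 25/2.
Then |5/z + 1| < 5|z + 5|/(25/2), which is < ϵ when |z + 5| < (5/2)ϵ.
Take δ = min(5/2, (5/2)ϵ). Then 0 < |z + 5| < δ gives both |z + 5| < 5/2 and |z + 5| < (5/2)ϵ, so |5/z + 1| < ϵ.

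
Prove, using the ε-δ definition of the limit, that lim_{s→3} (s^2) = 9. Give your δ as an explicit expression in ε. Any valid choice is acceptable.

Fix ε > 0. We seek δ > 0 with 0 < |s − 3| < δ ⇒ |s^2 − 9| < ε.
Factor: s^2 − 9 = (s − 3)(s + 3), so |s^2 − 9| = |s − 3|·|s + 3|.
Restrict δ ≤ 1. Then |s − 3| < 1 gives |s| < 4, so by the triangle inequality |s + 3| ≤ 4 + 3 = 7.
Hence |s^2 − 9| ≤ 7|s − 3|, which is < ε once |s − 3| < ε/7.
Take δ = min(1, ε/7). If 0 < |s − 3| < δ then both bounds hold and |s^2 − 9| ≤ 7|s − 3| < 7·(ε/7) = ε.

δ = min(1, ε/7)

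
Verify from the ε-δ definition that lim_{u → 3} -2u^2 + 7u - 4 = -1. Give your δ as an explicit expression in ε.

Suppose ε > 0. We want δ > 0 such that 0 < |u − 3| < δ implies |(-2u^2 + 7u - 4) + 1| < ε.
(-2u^2 + 7u - 4) + 1 = -2u^2 + 7u - 3 = (u − 3)(-2u + 1).
So |(-2u^2 + 7u - 4) + 1| = |u − 3|·|-2u + 1|.
Assume first that |u − 3| < 1, so |u| < 4. Then |-2u + 1| ≤ 2·4 + 1 = 9.
Hence |(-2u^2 + 7u - 4) + 1| ≤ 9|u − 3| < ε provided |u − 3| < ε/9.
Take δ = min(1, ε/9). Then 0 < |u − 3| < δ gives both |u − 3| < 1 and |u − 3| < ε/9, so |(-2u^2 + 7u - 4) + 1| < ε.

δ = min(1, ε/9)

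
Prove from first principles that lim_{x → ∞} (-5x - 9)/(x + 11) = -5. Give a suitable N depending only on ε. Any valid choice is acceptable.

N = 46/ε

Let ε > 0. We seek N > 0 such that x > N implies |(-5x - 9)/(x + 11) + 5| < ε.
(-5x - 9)/(x + 11) + 5 = ((-5x - 9) − (-5)(x + 11)) / ((x + 11)) = 46/((x + 11)).
For x > 0 we have x + 11 > x, so |(-5x - 9)/(x + 11) + 5| = 46/((x + 11)) < 46/(x) = 46/x.
Thus |(-5x - 9)/(x + 11) + 5| < ε whenever x > 46/ε.
Take N = 46/ε. If x > N then |(-5x - 9)/(x + 11) + 5| < 46/x < ε.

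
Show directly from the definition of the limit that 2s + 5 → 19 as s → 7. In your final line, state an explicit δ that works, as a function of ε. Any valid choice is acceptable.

Fix ε > 0. We need δ > 0 so that 0 < |s − 7| < δ implies |(2s + 5) − 19| < ε.
|(2s + 5) − 19| = |2s - 14| = 2|s − 7|.
So 2|s − 7| < ε exactly when |s − 7| < ε/2.
Take δ = ε/2. If 0 < |s − 7| < δ then |(2s + 5) − 19| = 2|s − 7| < 2·(ε/2) = ε.

δ = ε/2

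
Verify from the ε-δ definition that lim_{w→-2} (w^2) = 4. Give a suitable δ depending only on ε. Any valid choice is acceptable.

Fix ε > 0. We seek δ > 0 with 0 < |w + 2| < δ ⇒ |w^2 − 4| < ε.
Factor: w^2 − 4 = (w + 2)(w - 2), so |w^2 − 4| = |w + 2|·|w - 2|.
Restrict δ ≤ 1. Then |w + 2| < 1 gives |w| < 3, so by the triangle inequality |w - 2| ≤ 3 + 2 = 5.
Hence |w^2 − 4| ≤ 5|w + 2|, which is < ε once |w + 2| < ε/5.
Take δ = min(1, ε/5). If 0 < |w + 2| < δ then both bounds hold and |w^2 − 4| ≤ 5|w + 2| < 5·(ε/5) = ε.

δ = min(1, ε/5)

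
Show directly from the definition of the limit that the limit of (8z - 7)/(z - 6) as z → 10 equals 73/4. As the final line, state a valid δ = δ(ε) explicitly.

δ = min(2, (8/41)ε)

Fix ε > 0. We want δ > 0 with 0 < |z − 10| < δ ⇒ |(8z - 7)/(z - 6) − (73/4)| < ε.
Combining over a common denominator, (8z - 7)/(z - 6) − (73/4) = [(8z - 7)·4 − 73·(z - 6)] / [4·(z - 6)] = -41(z − 10) / (4(z - 6)).
So |(8z - 7)/(z - 6) − (73/4)| = 41|z − 10| / (4·|z − 6|).
Restrict δ ≤ 2. Then |z − 10| < 2 gives |z − 6| = |(z − 10) + 4| ≥ 4 − 2 = 2.
Hence |(8z - 7)/(z - 6) − (73/4)| < 41|z − 10|/(4·2) = (41/8)|z − 10|, which is < ε once |z − 10| < (8/41)ε.
Take δ = min(2, (8/41)ε). Then 0 < |z − 10| < δ forces both bounds, so |(8z - 7)/(z - 6) − (73/4)| < ε.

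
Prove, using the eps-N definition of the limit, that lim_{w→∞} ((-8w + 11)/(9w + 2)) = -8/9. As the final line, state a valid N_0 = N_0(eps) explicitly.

Suppose eps > 0. We seek N_0 > 0 such that w > N_0 implies |(-8w + 11)/(9w + 2) + 8/9| < eps.
(-8w + 11)/(9w + 2) + 8/9 = (9(-8w + 11) − (-8)(9w + 2)) / (9(9w + 2)) = 115/(9(9w + 2)).
For w > 0 we have 9w + 2 > 9w, so |(-8w + 11)/(9w + 2) + 8/9| = 115/(9(9w + 2)) < 115/(9·9w) = (115/81)/w.
Thus |(-8w + 11)/(9w + 2) + 8/9| < eps whenever w > (115/81)/eps.
Take N_0 = (115/81)/eps. If w > N_0 then |(-8w + 11)/(9w + 2) + 8/9| < (115/81)/w < eps.

N_0 = (115/81)/eps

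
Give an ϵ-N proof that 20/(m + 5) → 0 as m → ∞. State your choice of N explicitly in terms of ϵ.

N = 20/ϵ

Let ϵ > 0 be given. For m ≥ 1, |20/(m + 5) − 0| = 20/(m + 5) ≤ 20/m.
We need 20/m < ϵ, i.e. m > 20/ϵ.
Take N = 20/ϵ. If m > N then |20/(m + 5)| ≤ 20/m < ϵ.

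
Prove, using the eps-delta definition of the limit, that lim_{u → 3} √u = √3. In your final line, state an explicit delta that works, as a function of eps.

delta = min(3, √3·eps)

Fix eps > 0. We want delta > 0 such that 0 < |u − 3| < delta implies |√u − √3| < eps.
Rationalise: √u − √3 = (u − 3)/(√u + √3), so |√u − √3| = |u − 3|/(√u + √3).
Restrict delta ≤ 3 so that |u − 3| < 3 forces u > 0, and then √u + √3 > √3.
Hence |√u − √3| < |u − 3|/√3, which is < eps once |u − 3| < √3·eps.
Take delta = min(3, √3·eps). If 0 < |u − 3| < delta then u > 0 and |√u − √3| < |u − 3|/√3 < eps.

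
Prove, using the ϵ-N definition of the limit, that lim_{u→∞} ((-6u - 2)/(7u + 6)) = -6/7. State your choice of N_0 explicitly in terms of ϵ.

N_0 = (22/49)/ϵ

Let ϵ > 0 be given. We seek N_0 > 0 such that u > N_0 implies |(-6u - 2)/(7u + 6) + 6/7| < ϵ.
(-6u - 2)/(7u + 6) + 6/7 = (7(-6u - 2) − (-6)(7u + 6)) / (7(7u + 6)) = 22/(7(7u + 6)).
For u > 0 we have 7u + 6 > 7u, so |(-6u - 2)/(7u + 6) + 6/7| = 22/(7(7u + 6)) < 22/(7·7u) = (22/49)/u.
Thus |(-6u - 2)/(7u + 6) + 6/7| < ϵ whenever u > (22/49)/ϵ.
Take N_0 = (22/49)/ϵ. If u > N_0 then |(-6u - 2)/(7u + 6) + 6/7| < (22/49)/u < ϵ.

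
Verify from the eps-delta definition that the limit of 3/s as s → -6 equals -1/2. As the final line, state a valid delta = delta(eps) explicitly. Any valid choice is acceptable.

delta = min(3, 6eps)

Fix eps > 0. We seek delta > 0 such that 0 < |s + 6| < delta implies |3/s + 1/2| < eps.
|3/s + 1/2| = 3·|-6 − s|/(6·|s|) = 3|s + 6|/(6|s|).
Require delta ≤ 3 so that |s| > 6 − 3 = 3, hence 6|s| > 18.
Then |3/s + 1/2| < 3|s + 6|/18, which is < eps when |s + 6| < 6eps.
Take delta = min(3, 6eps). Then 0 < |s + 6| < delta gives both |s + 6| < 3 and |s + 6| < 6eps, so |3/s + 1/2| < eps.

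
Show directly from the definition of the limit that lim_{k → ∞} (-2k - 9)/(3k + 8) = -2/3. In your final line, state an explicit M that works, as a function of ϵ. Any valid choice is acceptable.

M = (11/9)/ϵ

Let ϵ > 0. For k ≥ 1, |(-2k - 9)/(3k + 8) + 2/3| = |-11|/(3(3k + 8)) = 11/(3(3k + 8)).
Since 3k + 8 ≥ 3k for k ≥ 1, this is ≤ 11/(3·3k) = (11/9)/k.
So |(-2k - 9)/(3k + 8) + 2/3| < ϵ whenever k > (11/9)/ϵ.
Take M = (11/9)/ϵ. If k > M then |(-2k - 9)/(3k + 8) + 2/3| ≤ (11/9)/k < ϵ.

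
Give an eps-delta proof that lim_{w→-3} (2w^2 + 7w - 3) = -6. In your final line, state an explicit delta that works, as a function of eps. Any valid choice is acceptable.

Let eps > 0. We want delta > 0 such that 0 < |w + 3| < delta implies |(2w^2 + 7w - 3) + 6| < eps.
(2w^2 + 7w - 3) + 6 = 2w^2 + 7w + 3 = (w + 3)(2w + 1).
So |(2w^2 + 7w - 3) + 6| = |w + 3|·|2w + 1|.
Assume first that |w + 3| < 2, so |w| < 5. Then |2w + 1| ≤ 2·5 + 1 = 11.
Hence |(2w^2 + 7w - 3) + 6| ≤ 11|w + 3| < eps provided |w + 3| < eps/11.
Choosing delta = min(2, eps/11) ensures both conditions, hence |(2w^2 + 7w - 3) + 6| < eps.

delta = min(2, eps/11)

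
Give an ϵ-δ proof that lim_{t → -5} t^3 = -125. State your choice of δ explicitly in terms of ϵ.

δ = min(1, ϵ/91)

Let ϵ > 0. We seek δ > 0 with 0 < |t + 5| < δ ⇒ |t^3 + 125| < ϵ.
Factor: t^3 + 125 = (t + 5)(t^2 - 5t + 25), so |t^3 + 125| = |t + 5|·|t^2 - 5t + 25|.
Restrict δ ≤ 1. Then |t + 5| < 1 gives |t| < 6, so by the triangle inequality |t^2 - 5t + 25| ≤ 6^2 + 5·6 + 25 = 91.
Hence |t^3 + 125| ≤ 91|t + 5|, which is < ϵ once |t + 5| < ϵ/91.
Take δ = min(1, ϵ/91). If 0 < |t + 5| < δ then both bounds hold and |t^3 + 125| ≤ 91|t + 5| < 91·(ϵ/91) = ϵ.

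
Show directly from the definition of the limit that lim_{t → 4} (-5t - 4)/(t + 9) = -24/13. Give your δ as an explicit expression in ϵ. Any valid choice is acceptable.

δ = min(13/2, (169/82)ϵ)

Let ϵ > 0 be given. We want δ > 0 with 0 < |t − 4| < δ ⇒ |(-5t - 4)/(t + 9) + 24/13| < ϵ.
Combining over a common denominator, (-5t - 4)/(t + 9) + 24/13 = [(-5t - 4)·13 − (-24)·(t + 9)] / [13·(t + 9)] = -41(t − 4) / (13(t + 9)).
So |(-5t - 4)/(t + 9) + 24/13| = 41|t − 4| / (13·|t + 9|).
Require δ ≤ 13/2, so |t + 9| ≥ |13| − |t − 4| > 13 − 13/2 = 13/2.
Hence |(-5t - 4)/(t + 9) + 24/13| < 41|t − 4|/(13·(13/2)) = (82/169)|t − 4|, which is < ϵ once |t − 4| < (169/82)ϵ.
Take δ = min(13/2, (169/82)ϵ). Then 0 < |t − 4| < δ forces both bounds, so |(-5t - 4)/(t + 9) + 24/13| < ϵ.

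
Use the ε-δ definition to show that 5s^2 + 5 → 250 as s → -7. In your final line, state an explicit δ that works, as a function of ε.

Let ε > 0 be given. We want δ > 0 such that 0 < |s + 7| < δ implies |(5s^2 + 5) − 250| < ε.
(5s^2 + 5) − 250 = 5s^2 - 245 = (s + 7)(5s - 35).
So |(5s^2 + 5) − 250| = |s + 7|·|5s - 35|.
Require δ ≤ 1. Then |s + 7| < 1 gives |s| < 8, and by the triangle inequality |5s - 35| ≤ 5·8 + 35 = 75.
Hence |(5s^2 + 5) − 250| ≤ 75|s + 7| < ε provided |s + 7| < ε/75.
Take δ = min(1, ε/75). Then 0 < |s + 7| < δ gives both |s + 7| < 1 and |s + 7| < ε/75, so |(5s^2 + 5) − 250| < ε.

δ = min(1, ε/75)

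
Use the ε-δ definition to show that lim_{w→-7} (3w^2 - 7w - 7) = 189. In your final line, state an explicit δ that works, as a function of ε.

Let ε > 0 be given. We want δ > 0 such that 0 < |w + 7| < δ implies |(3w^2 - 7w - 7) − 189| < ε.
(3w^2 - 7w - 7) − 189 = 3w^2 - 7w - 196 = (w + 7)(3w - 28).
So |(3w^2 - 7w - 7) − 189| = |w + 7|·|3w - 28|.
Assume first that |w + 7| < 2, so |w| < 9. Then |3w - 28| ≤ 3·9 + 28 = 55.
Hence |(3w^2 - 7w - 7) − 189| ≤ 55|w + 7| < ε provided |w + 7| < ε/55.
Take δ = min(2, ε/55). Then 0 < |w + 7| < δ gives both |w + 7| < 2 and |w + 7| < ε/55, so |(3w^2 - 7w - 7) − 189| < ε.

δ = min(2, ε/55)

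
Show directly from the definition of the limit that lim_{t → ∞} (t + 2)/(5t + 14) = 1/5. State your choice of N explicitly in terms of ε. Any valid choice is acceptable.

Suppose ε > 0. We seek N > 0 such that t > N implies |(t + 2)/(5t + 14) − (1/5)| < ε.
(t + 2)/(5t + 14) − (1/5) = (5(t + 2) − (5t + 14)) / (5(5t + 14)) = -4/(5(5t + 14)).
For t > 0 we have 5t + 14 > 5t, so |(t + 2)/(5t + 14) − (1/5)| = 4/(5(5t + 14)) < 4/(5·5t) = (4/25)/t.
Thus |(t + 2)/(5t + 14) − (1/5)| < ε whenever t > (4/25)/ε.
Take N = (4/25)/ε. If t > N then |(t + 2)/(5t + 14) − (1/5)| < (4/25)/t < ε.

N = (4/25)/ε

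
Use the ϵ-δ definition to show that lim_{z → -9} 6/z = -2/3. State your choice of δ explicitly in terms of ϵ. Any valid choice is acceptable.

δ = min(9/2, (27/4)ϵ)

Fix ϵ > 0. We seek δ > 0 such that 0 < |z + 9| < δ implies |6/z + 2/3| < ϵ.
|6/z + 2/3| = 6·|-9 − z|/(9·|z|) = 6|z + 9|/(9|z|).
Require δ ≤ 9/2 so that |z| > 9 − 9/2 = 9/2, hence 9|z| > 81/2.
Then |6/z + 2/3| < 6|z + 9|/(81/2), which is < ϵ when |z + 9| < (27/4)ϵ.
Take δ = min(9/2, (27/4)ϵ). Then 0 < |z + 9| < δ gives both |z + 9| < 9/2 and |z + 9| < (27/4)ϵ, so |6/z + 2/3| < ϵ.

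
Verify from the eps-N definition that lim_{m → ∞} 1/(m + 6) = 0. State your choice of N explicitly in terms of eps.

N = 1/eps

Let eps > 0 be given. For m ≥ 1, |1/(m + 6) − 0| = 1/(m + 6) ≤ 1/m.
We need 1/m < eps, i.e. m > 1/eps.
Take N = 1/eps. If m > N then |1/(m + 6)| ≤ 1/m < eps.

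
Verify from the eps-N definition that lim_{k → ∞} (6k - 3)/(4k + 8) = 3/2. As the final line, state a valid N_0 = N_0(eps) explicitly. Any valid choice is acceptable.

N_0 = (15/4)/eps

Suppose eps > 0. For k ≥ 1, |(6k - 3)/(4k + 8) − (3/2)| = |-60|/(4(4k + 8)) = 60/(4(4k + 8)).
Since 4k + 8 ≥ 4k for k ≥ 1, this is ≤ 60/(4·4k) = (15/4)/k.
So |(6k - 3)/(4k + 8) − (3/2)| < eps whenever k > (15/4)/eps.
Take N_0 = (15/4)/eps. If k > N_0 then |(6k - 3)/(4k + 8) − (3/2)| ≤ (15/4)/k < eps.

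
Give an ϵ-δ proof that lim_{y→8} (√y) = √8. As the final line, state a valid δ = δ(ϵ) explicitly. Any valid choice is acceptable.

Let ϵ > 0. We want δ > 0 such that 0 < |y − 8| < δ implies |√y − √8| < ϵ.
Multiplying by the conjugate, |√y − √8| = |y − 8|/(√y + √8).
Restrict δ ≤ 8 so that |y − 8| < 8 forces y > 0, and then √y + √8 > √8.
Hence |√y − √8| < |y − 8|/√8, which is < ϵ once |y − 8| < √8·ϵ.
Take δ = min(8, √8·ϵ). If 0 < |y − 8| < δ then y > 0 and |√y − √8| < |y − 8|/√8 < ϵ.

δ = min(8, √8·ϵ)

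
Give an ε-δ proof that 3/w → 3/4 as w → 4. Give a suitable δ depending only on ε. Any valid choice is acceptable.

δ = min(2, (8/3)ε)

Suppose ε > 0. We seek δ > 0 such that 0 < |w − 4| < δ implies |3/w − (3/4)| < ε.
|3/w − (3/4)| = 3·|4 − w|/(4·|w|) = 3|w − 4|/(4|w|).
Require δ ≤ 2 so that |w| > 4 − 2 = 2, hence 4|w| > 8.
Then |3/w − (3/4)| < 3|w − 4|/8, which is < ε when |w − 4| < (8/3)ε.
Take δ = min(2, (8/3)ε). Then 0 < |w − 4| < δ gives both |w − 4| < 2 and |w − 4| < (8/3)ε, so |3/w − (3/4)| < ε.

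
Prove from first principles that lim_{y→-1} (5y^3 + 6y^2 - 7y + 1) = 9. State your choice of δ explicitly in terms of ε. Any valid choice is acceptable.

Suppose ε > 0. We want δ > 0 such that 0 < |y + 1| < δ implies |(5y^3 + 6y^2 - 7y + 1) − 9| < ε.
(5y^3 + 6y^2 - 7y + 1) − 9 = 5y^3 + 6y^2 - 7y - 8 = (y + 1)(5y^2 + y - 8).
So |(5y^3 + 6y^2 - 7y + 1) − 9| = |y + 1|·|5y^2 + y - 8|.
Require δ ≤ 1. Then |y + 1| < 1 gives |y| < 2, and by the triangle inequality |5y^2 + y - 8| ≤ 5·2^2 + 2 + 8 = 30.
Hence |(5y^3 + 6y^2 - 7y + 1) − 9| ≤ 30|y + 1| < ε provided |y + 1| < ε/30.
Choosing δ = min(1, ε/30) ensures both conditions, hence |(5y^3 + 6y^2 - 7y + 1) − 9| < ε.

δ = min(1, ε/30)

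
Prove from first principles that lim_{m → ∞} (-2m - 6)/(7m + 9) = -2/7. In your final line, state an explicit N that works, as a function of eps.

Fix eps > 0. For m ≥ 1, |(-2m - 6)/(7m + 9) + 2/7| = |-24|/(7(7m + 9)) = 24/(7(7m + 9)).
Since 7m + 9 ≥ 7m for m ≥ 1, this is ≤ 24/(7·7m) = (24/49)/m.
So |(-2m - 6)/(7m + 9) + 2/7| < eps whenever m > (24/49)/eps.
Take N = (24/49)/eps. If m > N then |(-2m - 6)/(7m + 9) + 2/7| ≤ (24/49)/m < eps.

N = (24/49)/eps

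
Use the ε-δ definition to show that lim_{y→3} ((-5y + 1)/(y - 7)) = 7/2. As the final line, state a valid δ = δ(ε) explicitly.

δ = min(2, (4/17)ε)

Fix ε > 0. We want δ > 0 with 0 < |y − 3| < δ ⇒ |(-5y + 1)/(y - 7) − (7/2)| < ε.
Combining over a common denominator, (-5y + 1)/(y - 7) − (7/2) = [(-5y + 1)·(-4) − (-14)·(y - 7)] / [(-4)·(y - 7)] = 34(y − 3) / ((-4)(y - 7)).
So |(-5y + 1)/(y - 7) − (7/2)| = 34|y − 3| / (4·|y − 7|).
Require δ ≤ 2, so |y − 7| ≥ |-4| − |y − 3| > 4 − 2 = 2.
Hence |(-5y + 1)/(y - 7) − (7/2)| < 34|y − 3|/(4·2) = (17/4)|y − 3|, which is < ε once |y − 3| < (4/17)ε.
Take δ = min(2, (4/17)ε). Then 0 < |y − 3| < δ forces both bounds, so |(-5y + 1)/(y - 7) − (7/2)| < ε.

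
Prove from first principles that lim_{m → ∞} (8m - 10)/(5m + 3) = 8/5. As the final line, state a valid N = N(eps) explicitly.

N = (74/25)/eps

Let eps > 0 be given. For m ≥ 1, |(8m - 10)/(5m + 3) − (8/5)| = |-74|/(5(5m + 3)) = 74/(5(5m + 3)).
Since 5m + 3 ≥ 5m for m ≥ 1, this is ≤ 74/(5·5m) = (74/25)/m.
So |(8m - 10)/(5m + 3) − (8/5)| < eps whenever m > (74/25)/eps.
Take N = (74/25)/eps. If m > N then |(8m - 10)/(5m + 3) − (8/5)| ≤ (74/25)/m < eps.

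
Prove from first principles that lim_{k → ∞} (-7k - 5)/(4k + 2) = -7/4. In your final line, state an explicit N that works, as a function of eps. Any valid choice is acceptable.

N = (3/8)/eps

Fix eps > 0. For k ≥ 1, |(-7k - 5)/(4k + 2) + 7/4| = |-6|/(4(4k + 2)) = 6/(4(4k + 2)).
Since 4k + 2 ≥ 4k for k ≥ 1, this is ≤ 6/(4·4k) = (3/8)/k.
So |(-7k - 5)/(4k + 2) + 7/4| < eps whenever k > (3/8)/eps.
Take N = (3/8)/eps. If k > N then |(-7k - 5)/(4k + 2) + 7/4| ≤ (3/8)/k < eps.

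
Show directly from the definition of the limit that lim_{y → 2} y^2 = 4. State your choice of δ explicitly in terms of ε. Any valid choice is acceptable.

δ = min(1, ε/5)

Let ε > 0. We seek δ > 0 with 0 < |y − 2| < δ ⇒ |y^2 − 4| < ε.
Factor: y^2 − 4 = (y − 2)(y + 2), so |y^2 − 4| = |y − 2|·|y + 2|.
Restrict δ ≤ 1. Then |y − 2| < 1 gives |y| < 3, so by the triangle inequality |y + 2| ≤ 3 + 2 = 5.
Hence |y^2 − 4| ≤ 5|y − 2|, which is < ε once |y − 2| < ε/5.
Take δ = min(1, ε/5). If 0 < |y − 2| < δ then both bounds hold and |y^2 − 4| ≤ 5|y − 2| < 5·(ε/5) = ε.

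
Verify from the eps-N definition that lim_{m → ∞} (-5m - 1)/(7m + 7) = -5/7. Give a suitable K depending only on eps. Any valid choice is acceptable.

Let eps > 0 be given. For m ≥ 1, |(-5m - 1)/(7m + 7) + 5/7| = |28|/(7(7m + 7)) = 28/(7(7m + 7)).
Since 7m + 7 ≥ 7m for m ≥ 1, this is ≤ 28/(7·7m) = (4/7)/m.
So |(-5m - 1)/(7m + 7) + 5/7| < eps whenever m > (4/7)/eps.
Take K = (4/7)/eps. If m > K then |(-5m - 1)/(7m + 7) + 5/7| ≤ (4/7)/m < eps.

K = (4/7)/eps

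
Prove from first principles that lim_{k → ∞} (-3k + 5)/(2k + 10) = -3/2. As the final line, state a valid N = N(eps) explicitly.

Suppose eps > 0. For k ≥ 1, |(-3k + 5)/(2k + 10) + 3/2| = |40|/(2(2k + 10)) = 40/(2(2k + 10)).
Since 2k + 10 ≥ 2k for k ≥ 1, this is ≤ 40/(2·2k) = 10/k.
So |(-3k + 5)/(2k + 10) + 3/2| < eps whenever k > 10/eps.
Take N = 10/eps. If k > N then |(-3k + 5)/(2k + 10) + 3/2| ≤ 10/k < eps.

N = 10/eps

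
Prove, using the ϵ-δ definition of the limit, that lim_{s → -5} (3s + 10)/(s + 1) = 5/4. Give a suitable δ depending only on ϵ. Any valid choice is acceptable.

Let ϵ > 0. We want δ > 0 with 0 < |s + 5| < δ ⇒ |(3s + 10)/(s + 1) − (5/4)| < ϵ.
Combining over a common denominator, (3s + 10)/(s + 1) − (5/4) = [(3s + 10)·(-4) − (-5)·(s + 1)] / [(-4)·(s + 1)] = -7(s + 5) / ((-4)(s + 1)).
So |(3s + 10)/(s + 1) − (5/4)| = 7|s + 5| / (4·|s + 1|).
Require δ ≤ 2, so |s + 1| ≥ |-4| − |s + 5| > 4 − 2 = 2.
Hence |(3s + 10)/(s + 1) − (5/4)| < 7|s + 5|/(4·2) = (7/8)|s + 5|, which is < ϵ once |s + 5| < (8/7)ϵ.
Take δ = min(2, (8/7)ϵ). Then 0 < |s + 5| < δ forces both bounds, so |(3s + 10)/(s + 1) − (5/4)| < ϵ.

δ = min(2, (8/7)ϵ)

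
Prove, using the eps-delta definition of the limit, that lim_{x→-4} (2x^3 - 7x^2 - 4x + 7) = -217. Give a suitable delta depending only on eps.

delta = min(2, eps/218)

Suppose eps > 0. We want delta > 0 such that 0 < |x + 4| < delta implies |(2x^3 - 7x^2 - 4x + 7) + 217| < eps.
(2x^3 - 7x^2 - 4x + 7) + 217 = 2x^3 - 7x^2 - 4x + 224 = (x + 4)(2x^2 - 15x + 56).
So |(2x^3 - 7x^2 - 4x + 7) + 217| = |x + 4|·|2x^2 - 15x + 56|.
Assume first that |x + 4| < 2, so |x| < 6. Then |2x^2 - 15x + 56| ≤ 2·6^2 + 15·6 + 56 = 218.
Hence |(2x^3 - 7x^2 - 4x + 7) + 217| ≤ 218|x + 4| < eps provided |x + 4| < eps/218.
Take delta = min(2, eps/218). Then 0 < |x + 4| < delta gives both |x + 4| < 2 and |x + 4| < eps/218, so |(2x^3 - 7x^2 - 4x + 7) + 217| < eps.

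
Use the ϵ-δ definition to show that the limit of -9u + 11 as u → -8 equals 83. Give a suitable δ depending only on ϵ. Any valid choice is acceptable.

δ = ϵ/9

Suppose ϵ > 0. We need δ > 0 so that 0 < |u + 8| < δ implies |(-9u + 11) − 83| < ϵ.
Since (-9u + 11) − 83 = -9(u + 8), we have |(-9u + 11) − 83| = 9|u + 8|.
Thus it suffices that |u + 8| < ϵ/9.
Choosing δ = ϵ/9 gives |(-9u + 11) − 83| = 9|u + 8| < ϵ whenever |u + 8| < δ.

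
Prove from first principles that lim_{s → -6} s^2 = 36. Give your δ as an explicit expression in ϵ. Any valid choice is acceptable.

Suppose ϵ > 0. We seek δ > 0 with 0 < |s + 6| < δ ⇒ |s^2 − 36| < ϵ.
Factor: s^2 − 36 = (s + 6)(s - 6), so |s^2 − 36| = |s + 6|·|s - 6|.
Impose δ ≤ 1 so that |s| < 7; then |s - 6| ≤ 13.
Hence |s^2 − 36| ≤ 13|s + 6|, which is < ϵ once |s + 6| < ϵ/13.
Take δ = min(1, ϵ/13). If 0 < |s + 6| < δ then both bounds hold and |s^2 − 36| ≤ 13|s + 6| < 13·(ϵ/13) = ϵ.

δ = min(1, ϵ/13)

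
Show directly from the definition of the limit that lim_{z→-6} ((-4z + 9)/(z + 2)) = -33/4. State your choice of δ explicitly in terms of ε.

δ = min(2, (8/17)ε)

Let ε > 0 be given. We want δ > 0 with 0 < |z + 6| < δ ⇒ |(-4z + 9)/(z + 2) + 33/4| < ε.
Combining over a common denominator, (-4z + 9)/(z + 2) + 33/4 = [(-4z + 9)·(-4) − 33·(z + 2)] / [(-4)·(z + 2)] = -17(z + 6) / ((-4)(z + 2)).
So |(-4z + 9)/(z + 2) + 33/4| = 17|z + 6| / (4·|z + 2|).
Require δ ≤ 2, so |z + 2| ≥ |-4| − |z + 6| > 4 − 2 = 2.
Hence |(-4z + 9)/(z + 2) + 33/4| < 17|z + 6|/(4·2) = (17/8)|z + 6|, which is < ε once |z + 6| < (8/17)ε.
Take δ = min(2, (8/17)ε). Then 0 < |z + 6| < δ forces both bounds, so |(-4z + 9)/(z + 2) + 33/4| < ε.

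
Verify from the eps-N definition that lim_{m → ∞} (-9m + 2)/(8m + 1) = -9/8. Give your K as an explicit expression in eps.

Let eps > 0 be given. For m ≥ 1, |(-9m + 2)/(8m + 1) + 9/8| = |25|/(8(8m + 1)) = 25/(8(8m + 1)).
Since 8m + 1 ≥ 8m for m ≥ 1, this is ≤ 25/(8·8m) = (25/64)/m.
So |(-9m + 2)/(8m + 1) + 9/8| < eps whenever m > (25/64)/eps.
Take K = (25/64)/eps. If m > K then |(-9m + 2)/(8m + 1) + 9/8| ≤ (25/64)/m < eps.

K = (25/64)/eps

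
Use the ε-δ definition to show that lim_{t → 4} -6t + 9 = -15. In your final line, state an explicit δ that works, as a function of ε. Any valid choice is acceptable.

δ = ε/6

Let ε > 0. We need δ > 0 so that 0 < |t − 4| < δ implies |(-6t + 9) + 15| < ε.
|(-6t + 9) + 15| = |-6t + 24| = 6|t − 4|.
Thus it suffices that |t − 4| < ε/6.
Choosing δ = ε/6 gives |(-6t + 9) + 15| = 6|t − 4| < ε whenever |t − 4| < δ.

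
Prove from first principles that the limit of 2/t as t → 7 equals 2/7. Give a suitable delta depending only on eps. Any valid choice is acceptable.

delta = min(7/2, (49/4)eps)

Let eps > 0. We seek delta > 0 such that 0 < |t − 7| < delta implies |2/t − (2/7)| < eps.
|2/t − (2/7)| = 2·|7 − t|/(7·|t|) = 2|t − 7|/(7|t|).
Restrict delta ≤ 7/2. Then |t − 7| < 7/2 gives |t| > 7/2, so 7|t| > 49/2.
Then |2/t − (2/7)| < 2|t − 7|/(49/2), which is < eps when |t − 7| < (49/4)eps.
Take delta = min(7/2, (49/4)eps). Then 0 < |t − 7| < delta gives both |t − 7| < 7/2 and |t − 7| < (49/4)eps, so |2/t − (2/7)| < eps.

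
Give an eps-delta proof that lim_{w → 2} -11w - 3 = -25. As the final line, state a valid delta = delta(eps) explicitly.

Let eps > 0 be given. We need delta > 0 so that 0 < |w − 2| < delta implies |(-11w - 3) + 25| < eps.
|(-11w - 3) + 25| = |-11w + 22| = 11|w − 2|.
Thus it suffices that |w − 2| < eps/11.
Choosing delta = eps/11 gives |(-11w - 3) + 25| = 11|w − 2| < eps whenever |w − 2| < delta.

delta = eps/11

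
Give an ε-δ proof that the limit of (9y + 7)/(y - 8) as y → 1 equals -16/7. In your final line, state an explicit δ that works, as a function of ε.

Suppose ε > 0. We want δ > 0 with 0 < |y − 1| < δ ⇒ |(9y + 7)/(y - 8) + 16/7| < ε.
Combining over a common denominator, (9y + 7)/(y - 8) + 16/7 = [(9y + 7)·(-7) − 16·(y - 8)] / [(-7)·(y - 8)] = -79(y − 1) / ((-7)(y - 8)).
So |(9y + 7)/(y - 8) + 16/7| = 79|y − 1| / (7·|y − 8|).
Restrict δ ≤ 7/2. Then |y − 1| < 7/2 gives |y − 8| = |(y − 1) + (-7)| ≥ 7 − 7/2 = 7/2.
Hence |(9y + 7)/(y - 8) + 16/7| < 79|y − 1|/(7·(7/2)) = (158/49)|y − 1|, which is < ε once |y − 1| < (49/158)ε.
Take δ = min(7/2, (49/158)ε). Then 0 < |y − 1| < δ forces both bounds, so |(9y + 7)/(y - 8) + 16/7| < ε.

δ = min(7/2, (49/158)ε)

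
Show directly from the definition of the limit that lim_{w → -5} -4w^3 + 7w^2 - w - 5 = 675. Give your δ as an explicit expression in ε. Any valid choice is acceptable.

δ = min(1, ε/442)

Suppose ε > 0. We want δ > 0 such that 0 < |w + 5| < δ implies |(-4w^3 + 7w^2 - w - 5) − 675| < ε.
(-4w^3 + 7w^2 - w - 5) − 675 = -4w^3 + 7w^2 - w - 680 = (w + 5)(-4w^2 + 27w - 136).
So |(-4w^3 + 7w^2 - w - 5) − 675| = |w + 5|·|-4w^2 + 27w - 136|.
Assume first that |w + 5| < 1, so |w| < 6. Then |-4w^2 + 27w - 136| ≤ 4·6^2 + 27·6 + 136 = 442.
Hence |(-4w^3 + 7w^2 - w - 5) − 675| ≤ 442|w + 5| < ε provided |w + 5| < ε/442.
Take δ = min(1, ε/442). Then 0 < |w + 5| < δ gives both |w + 5| < 1 and |w + 5| < ε/442, so |(-4w^3 + 7w^2 - w - 5) − 675| < ε.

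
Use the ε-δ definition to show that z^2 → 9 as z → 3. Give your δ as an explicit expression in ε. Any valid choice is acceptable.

δ = min(2, ε/8)

Let ε > 0. We seek δ > 0 with 0 < |z − 3| < δ ⇒ |z^2 − 9| < ε.
Factor: z^2 − 9 = (z − 3)(z + 3), so |z^2 − 9| = |z − 3|·|z + 3|.
Restrict δ ≤ 2. Then |z − 3| < 2 gives |z| < 5, so by the triangle inequality |z + 3| ≤ 5 + 3 = 8.
Hence |z^2 − 9| ≤ 8|z − 3|, which is < ε once |z − 3| < ε/8.
Take δ = min(2, ε/8). If 0 < |z − 3| < δ then both bounds hold and |z^2 − 9| ≤ 8|z − 3| < 8·(ε/8) = ε.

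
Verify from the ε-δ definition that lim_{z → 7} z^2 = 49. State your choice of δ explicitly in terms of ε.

δ = min(1, ε/15)

Let ε > 0. We seek δ > 0 with 0 < |z − 7| < δ ⇒ |z^2 − 49| < ε.
Factor: z^2 − 49 = (z − 7)(z + 7), so |z^2 − 49| = |z − 7|·|z + 7|.
Restrict δ ≤ 1. Then |z − 7| < 1 gives |z| < 8, so by the triangle inequality |z + 7| ≤ 8 + 7 = 15.
Hence |z^2 − 49| ≤ 15|z − 7|, which is < ε once |z − 7| < ε/15.
Take δ = min(1, ε/15). If 0 < |z − 7| < δ then both bounds hold and |z^2 − 49| ≤ 15|z − 7| < 15·(ε/15) = ε.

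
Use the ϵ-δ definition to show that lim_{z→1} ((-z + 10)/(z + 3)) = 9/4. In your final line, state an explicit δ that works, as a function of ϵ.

Let ϵ > 0 be given. We want δ > 0 with 0 < |z − 1| < δ ⇒ |(-z + 10)/(z + 3) − (9/4)| < ϵ.
Combining over a common denominator, (-z + 10)/(z + 3) − (9/4) = [(-z + 10)·4 − 9·(z + 3)] / [4·(z + 3)] = -13(z − 1) / (4(z + 3)).
So |(-z + 10)/(z + 3) − (9/4)| = 13|z − 1| / (4·|z + 3|).
Restrict δ ≤ 2. Then |z − 1| < 2 gives |z + 3| = |(z − 1) + 4| ≥ 4 − 2 = 2.
Hence |(-z + 10)/(z + 3) − (9/4)| < 13|z − 1|/(4·2) = (13/8)|z − 1|, which is < ϵ once |z − 1| < (8/13)ϵ.
Take δ = min(2, (8/13)ϵ). Then 0 < |z − 1| < δ forces both bounds, so |(-z + 10)/(z + 3) − (9/4)| < ϵ.

δ = min(2, (8/13)ϵ)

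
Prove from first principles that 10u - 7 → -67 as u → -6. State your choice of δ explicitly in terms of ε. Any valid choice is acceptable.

δ = ε/10

Suppose ε > 0. We need δ > 0 so that 0 < |u + 6| < δ implies |(10u - 7) + 67| < ε.
|(10u - 7) + 67| = |10u + 60| = 10|u + 6|.
So 10|u + 6| < ε exactly when |u + 6| < ε/10.
Choosing δ = ε/10 gives |(10u - 7) + 67| = 10|u + 6| < ε whenever |u + 6| < δ.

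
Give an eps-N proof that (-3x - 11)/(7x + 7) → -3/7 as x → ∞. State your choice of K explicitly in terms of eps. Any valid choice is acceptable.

K = (8/7)/eps

Let eps > 0. We seek K > 0 such that x > K implies |(-3x - 11)/(7x + 7) + 3/7| < eps.
(-3x - 11)/(7x + 7) + 3/7 = (7(-3x - 11) − (-3)(7x + 7)) / (7(7x + 7)) = -56/(7(7x + 7)).
For x > 0 we have 7x + 7 > 7x, so |(-3x - 11)/(7x + 7) + 3/7| = 56/(7(7x + 7)) < 56/(7·7x) = (8/7)/x.
Thus |(-3x - 11)/(7x + 7) + 3/7| < eps whenever x > (8/7)/eps.
Take K = (8/7)/eps. If x > K then |(-3x - 11)/(7x + 7) + 3/7| < (8/7)/x < eps.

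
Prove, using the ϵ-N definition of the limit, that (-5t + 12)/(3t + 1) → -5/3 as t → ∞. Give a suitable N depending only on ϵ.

N = (41/9)/ϵ

Let ϵ > 0 be given. We seek N > 0 such that t > N implies |(-5t + 12)/(3t + 1) + 5/3| < ϵ.
(-5t + 12)/(3t + 1) + 5/3 = (3(-5t + 12) − (-5)(3t + 1)) / (3(3t + 1)) = 41/(3(3t + 1)).
For t > 0 we have 3t + 1 > 3t, so |(-5t + 12)/(3t + 1) + 5/3| = 41/(3(3t + 1)) < 41/(3·3t) = (41/9)/t.
Thus |(-5t + 12)/(3t + 1) + 5/3| < ϵ whenever t > (41/9)/ϵ.
Take N = (41/9)/ϵ. If t > N then |(-5t + 12)/(3t + 1) + 5/3| < (41/9)/t < ϵ.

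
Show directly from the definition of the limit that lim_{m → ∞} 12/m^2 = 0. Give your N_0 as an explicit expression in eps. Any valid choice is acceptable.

Fix eps > 0. For m ≥ 1, |12/m^2 − 0| = 12/m^2.
12/m^2 < eps ⇔ m^2 > 12/eps ⇔ m > (12/eps)^{1/2}.
Take N_0 = (12/eps)^{1/2}. Then m > N_0 implies 12/m^2 < eps.

N_0 = (12/eps)^{1/2}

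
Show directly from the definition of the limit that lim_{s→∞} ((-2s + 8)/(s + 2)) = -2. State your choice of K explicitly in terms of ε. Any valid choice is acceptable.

Suppose ε > 0. We seek K > 0 such that s > K implies |(-2s + 8)/(s + 2) + 2| < ε.
(-2s + 8)/(s + 2) + 2 = ((-2s + 8) − (-2)(s + 2)) / ((s + 2)) = 12/((s + 2)).
For s > 0 we have s + 2 > s, so |(-2s + 8)/(s + 2) + 2| = 12/((s + 2)) < 12/(s) = 12/s.
Thus |(-2s + 8)/(s + 2) + 2| < ε whenever s > 12/ε.
Take K = 12/ε. If s > K then |(-2s + 8)/(s + 2) + 2| < 12/s < ε.

K = 12/ε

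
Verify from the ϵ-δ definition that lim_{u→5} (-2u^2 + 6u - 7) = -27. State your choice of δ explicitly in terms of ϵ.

δ = min(1, ϵ/16)

Let ϵ > 0 be given. We want δ > 0 such that 0 < |u − 5| < δ implies |(-2u^2 + 6u - 7) + 27| < ϵ.
(-2u^2 + 6u - 7) + 27 = -2u^2 + 6u + 20 = (u − 5)(-2u - 4).
So |(-2u^2 + 6u - 7) + 27| = |u − 5|·|-2u - 4|.
Assume first that |u − 5| < 1, so |u| < 6. Then |-2u - 4| ≤ 2·6 + 4 = 16.
Hence |(-2u^2 + 6u - 7) + 27| ≤ 16|u − 5| < ϵ provided |u − 5| < ϵ/16.
Choosing δ = min(1, ϵ/16) ensures both conditions, hence |(-2u^2 + 6u - 7) + 27| < ϵ.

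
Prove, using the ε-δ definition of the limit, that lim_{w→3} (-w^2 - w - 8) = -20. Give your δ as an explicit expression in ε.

Let ε > 0. We want δ > 0 such that 0 < |w − 3| < δ implies |(-w^2 - w - 8) + 20| < ε.
(-w^2 - w - 8) + 20 = -w^2 - w + 12 = (w − 3)(-w - 4).
So |(-w^2 - w - 8) + 20| = |w − 3|·|-w - 4|.
Require δ ≤ 2. Then |w − 3| < 2 gives |w| < 5, and by the triangle inequality |-w - 4| ≤ 5 + 4 = 9.
Hence |(-w^2 - w - 8) + 20| ≤ 9|w − 3| < ε provided |w − 3| < ε/9.
Choosing δ = min(2, ε/9) ensures both conditions, hence |(-w^2 - w - 8) + 20| < ε.

δ = min(2, ε/9)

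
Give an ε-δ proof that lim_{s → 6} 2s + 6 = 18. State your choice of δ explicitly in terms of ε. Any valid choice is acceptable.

Let ε > 0. We need δ > 0 so that 0 < |s − 6| < δ implies |(2s + 6) − 18| < ε.
|(2s + 6) − 18| = |2s - 12| = 2|s − 6|.
Thus it suffices that |s − 6| < ε/2.
Choosing δ = ε/2 gives |(2s + 6) − 18| = 2|s − 6| < ε whenever |s − 6| < δ.

δ = ε/2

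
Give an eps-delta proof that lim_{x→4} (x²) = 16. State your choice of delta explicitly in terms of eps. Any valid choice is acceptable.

Fix eps > 0. We seek delta > 0 with 0 < |x − 4| < delta ⇒ |x² − 16| < eps.
Factor: x² − 16 = (x − 4)(x + 4), so |x² − 16| = |x − 4|·|x + 4|.
Impose delta ≤ 1 so that |x| < 5; then |x + 4| ≤ 9.
Hence |x² − 16| ≤ 9|x − 4|, which is < eps once |x − 4| < eps/9.
Take delta = min(1, eps/9). If 0 < |x − 4| < delta then both bounds hold and |x² − 16| ≤ 9|x − 4| < 9·(eps/9) = eps.

delta = min(1, eps/9)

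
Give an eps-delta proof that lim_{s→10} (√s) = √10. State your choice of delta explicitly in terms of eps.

Fix eps > 0. We want delta > 0 such that 0 < |s − 10| < delta implies |√s − √10| < eps.
Multiplying by the conjugate, |√s − √10| = |s − 10|/(√s + √10).
Restrict delta ≤ 10 so that |s − 10| < 10 forces s > 0, and then √s + √10 > √10.
Hence |√s − √10| < |s − 10|/√10, which is < eps once |s − 10| < √10·eps.
Take delta = min(10, √10·eps). If 0 < |s − 10| < delta then s > 0 and |√s − √10| < |s − 10|/√10 < eps.

delta = min(10, √10·eps)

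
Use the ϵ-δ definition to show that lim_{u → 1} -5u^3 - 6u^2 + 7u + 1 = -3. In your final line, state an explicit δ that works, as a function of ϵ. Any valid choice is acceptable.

δ = min(1, ϵ/46)

Fix ϵ > 0. We want δ > 0 such that 0 < |u − 1| < δ implies |(-5u^3 - 6u^2 + 7u + 1) + 3| < ϵ.
(-5u^3 - 6u^2 + 7u + 1) + 3 = -5u^3 - 6u^2 + 7u + 4 = (u − 1)(-5u^2 - 11u - 4).
So |(-5u^3 - 6u^2 + 7u + 1) + 3| = |u − 1|·|-5u^2 - 11u - 4|.
Assume first that |u − 1| < 1, so |u| < 2. Then |-5u^2 - 11u - 4| ≤ 5·2^2 + 11·2 + 4 = 46.
Hence |(-5u^3 - 6u^2 + 7u + 1) + 3| ≤ 46|u − 1| < ϵ provided |u − 1| < ϵ/46.
Take δ = min(1, ϵ/46). Then 0 < |u − 1| < δ gives both |u − 1| < 1 and |u − 1| < ϵ/46, so |(-5u^3 - 6u^2 + 7u + 1) + 3| < ϵ.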